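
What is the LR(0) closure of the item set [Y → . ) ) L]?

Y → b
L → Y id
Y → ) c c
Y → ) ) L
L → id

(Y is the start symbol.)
Start with: [Y → . ) ) L]
The dot precedes the terminal ')', so nothing is added.

CLOSURE = { [Y → . ) ) L] }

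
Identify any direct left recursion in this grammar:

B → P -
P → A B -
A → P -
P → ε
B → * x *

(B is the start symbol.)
Direct left recursion occurs when N → N α for some non-terminal N (the right-hand side begins with the left-hand side itself).

B → P -: starts with P
P → A B -: starts with A
A → P -: starts with P
P → ε: starts with ε
B → * x *: starts with '*'

No direct left recursion found.

Answer: No direct left recursion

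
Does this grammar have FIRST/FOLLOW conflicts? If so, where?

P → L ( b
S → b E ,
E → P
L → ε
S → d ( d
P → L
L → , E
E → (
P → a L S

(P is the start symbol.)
A FIRST/FOLLOW conflict occurs when a non-terminal N has a nullable alternative N → β (β ⇒* ε) and another alternative N → α with FIRST(α) ∩ FOLLOW(N) ≠ ∅: on such a lookahead the parser cannot decide between expanding α and letting N vanish via β.

Nullable non-terminals: E, L, P.
FIRST sets used below: FIRST(P) = { '(', ',', 'a', ε }, FIRST(L) = { ',', ε }

E: nullable alternative(s) E → P; FOLLOW(E) = { $, '(', ',', 'b', 'd' }
  E → P: FIRST \ {ε} = { '(', ',', 'a' } — this is the only nullable alternative, skip
  E → (: FIRST \ {ε} = { '(' } — overlaps FOLLOW(E) on { '(' }: CONFLICT

L: nullable alternative(s) L → ε; FOLLOW(L) = { $, '(', ',', 'b', 'd' }
  L → ε: FIRST \ {ε} = { } — this is the only nullable alternative, skip
  L → , E: FIRST \ {ε} = { ',' } — overlaps FOLLOW(L) on { ',' }: CONFLICT

P: nullable alternative(s) P → L; FOLLOW(P) = { $, '(', ',', 'b', 'd' }
  P → L ( b: FIRST \ {ε} = { '(', ',' } — overlaps FOLLOW(P) on { '(', ',' }: CONFLICT
  P → L: FIRST \ {ε} = { ',' } — this is the only nullable alternative, skip
  P → a L S: FIRST \ {ε} = { 'a' } — disjoint from FOLLOW(P)

S has no nullable alternative, so no FIRST/FOLLOW check is needed there.

So the grammar has 3 FIRST/FOLLOW conflicts (marked CONFLICT above).

Answer: Yes. P → L '(' b with FOLLOW(P) on { '(', ',' }; E → '(' with FOLLOW(E) on { '(' }; L → ',' E with FOLLOW(L) on { ',' }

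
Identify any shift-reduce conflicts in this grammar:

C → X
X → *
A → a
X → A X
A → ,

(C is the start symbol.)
Augment with C' → C and build the canonical LR(0) collection (I0 = CLOSURE({[C' → . C]}), then GOTO on every symbol after a dot until no new states appear). It has 8 states:
  I0: { [A → . ,], [A → . a], [C → . X], [C' → . C], [X → . *], [X → . A X] }  — shift
  I1: { [X → * .] }  — reduce
  I2: { [A → , .] }  — reduce
  I3: { [A → . ,], [A → . a], [X → . *], [X → . A X], [X → A . X] }  — shift
  I4: { [C' → C .] }  — accept
  I5: { [C → X .] }  — reduce
  I6: { [A → a .] }  — reduce
  I7: { [X → A X .] }  — reduce

No state contains both a complete item and a shift item.

Answer: No shift-reduce conflicts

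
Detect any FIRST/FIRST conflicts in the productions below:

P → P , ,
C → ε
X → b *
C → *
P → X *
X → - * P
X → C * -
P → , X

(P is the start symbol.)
FIRST sets of the non-terminals at (or reachable through a nullable prefix from) the front of some alternative:
  FIRST(P) = { '*', ',', '-', 'b' }
  FIRST(X) = { '*', '-', 'b' }
  FIRST(C) = { '*', ε }

Productions for P:
  P → P , ,: FIRST = { '*', ',', '-', 'b' }
  P → X *: FIRST = { '*', '-', 'b' }
  P → , X: FIRST = { ',' }
Productions for C:
  C → ε: FIRST = { ε }
  C → *: FIRST = { '*' }
Productions for X:
  X → b *: FIRST = { 'b' }
  X → - * P: FIRST = { '-' }
  X → C * -: FIRST = { '*' }

Conflict for P: P → P , , and P → X *
  Overlap: { '*', '-', 'b' }
Conflict for P: P → P , , and P → , X
  Overlap: { ',' }

Answer: Yes. P → P ',' ',' / P → X '*' on { '*', '-', 'b' }; P → P ',' ',' / P → ',' X on { ',' }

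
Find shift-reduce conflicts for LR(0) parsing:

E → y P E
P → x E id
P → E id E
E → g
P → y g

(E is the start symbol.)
A shift-reduce conflict occurs when an LR(0) state has both:
  - a complete (reduce) item [A → α .] (dot at the end), and
  - a shift item [B → β . c γ] (dot before a terminal).

Augment with E' → E and build the canonical LR(0) collection (I0 = CLOSURE({[E' → . E]}), then GOTO on every symbol after a dot until no new states appear). It has 14 states:
  I0: { [E → . g], [E → . y P E], [E' → . E] }  — shift
  I1: { [E' → E .] }  — accept
  I2: { [E → g .] }  — reduce
  I3: { [E → . g], [E → . y P E], [E → y . P E], [P → . E id E], [P → . x E id], [P → . y g] }  — shift
  I4: { [P → E . id E] }  — shift
  I5: { [E → . g], [E → . y P E], [E → y P . E] }  — shift
  I6: { [E → . g], [E → . y P E], [P → x . E id] }  — shift
  I7: { [E → . g], [E → . y P E], [E → y . P E], [P → . E id E], [P → . x E id], [P → . y g], [P → y . g] }  — shift
  I8: { [E → g .], [P → y g .] }  — 2 reduces
  I9: { [P → x E . id] }  — shift
  I10: { [P → x E id .] }  — reduce
  I11: { [E → y P E .] }  — reduce
  I12: { [E → . g], [E → . y P E], [P → E id . E] }  — shift
  I13: { [P → E id E .] }  — reduce

No state contains both a complete item and a shift item.

Answer: No shift-reduce conflicts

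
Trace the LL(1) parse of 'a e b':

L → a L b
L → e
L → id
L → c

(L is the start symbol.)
Stack is shown with the top on the left.

Stack    Input    Action
------------------------
L $      a e b $  output L → a L b
a L b $  a e b $  match 'a'
L b $    e b $    output L → e
e b $    e b $    match 'e'
b $      b $      match 'b'
$        $        accept

The string is accepted.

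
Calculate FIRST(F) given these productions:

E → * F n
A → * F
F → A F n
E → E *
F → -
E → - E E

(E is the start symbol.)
{ '*', '-' }

FIRST sets of the other non-terminals involved (by the same procedure, iterated to a fixed point):
  FIRST(A) = { '*' }

From F → A F n:
  - A is a non-terminal: add FIRST(A) \ {ε} = { '*' }
    A is not nullable, so stop
From F → -:
  - '-' is a terminal: add '-' and stop

Collecting: FIRST(F) = { '*', '-' }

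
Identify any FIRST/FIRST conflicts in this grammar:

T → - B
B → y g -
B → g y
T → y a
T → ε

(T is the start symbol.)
No FIRST/FIRST conflicts.

Productions for T:
  T → - B: FIRST = { '-' }
  T → y a: FIRST = { 'y' }
  T → ε: FIRST = { ε }
Productions for B:
  B → y g -: FIRST = { 'y' }
  B → g y: FIRST = { 'g' }

All alternatives of each non-terminal have pairwise disjoint FIRST sets.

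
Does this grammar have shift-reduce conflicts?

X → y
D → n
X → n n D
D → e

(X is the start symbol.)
No shift-reduce conflicts

Augment with X' → X and build the canonical LR(0) collection (I0 = CLOSURE({[X' → . X]}), then GOTO on every symbol after a dot until no new states appear). It has 8 states:
  I0: { [X → . n n D], [X → . y], [X' → . X] }  — shift
  I1: { [X' → X .] }  — accept
  I2: { [X → n . n D] }  — shift
  I3: { [X → y .] }  — reduce
  I4: { [D → . e], [D → . n], [X → n n . D] }  — shift
  I5: { [X → n n D .] }  — reduce
  I6: { [D → e .] }  — reduce
  I7: { [D → n .] }  — reduce

No state contains both a complete item and a shift item.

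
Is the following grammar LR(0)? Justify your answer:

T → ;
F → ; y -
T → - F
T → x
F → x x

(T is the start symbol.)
A grammar is LR(0) if no state in the canonical LR(0) collection has:
  - both a shift item (dot before a terminal) and a complete item (shift-reduce conflict), or
  - two or more complete items (reduce-reduce conflict; the accept item [T' → T .] counts as a complete item here).

Augment with T' → T and build the canonical LR(0) collection (I0 = CLOSURE({[T' → . T]}), then GOTO on every symbol after a dot until no new states appear). It has 11 states:
  I0: { [T → . - F], [T → . ;], [T → . x], [T' → . T] }  — shift
  I1: { [F → . ; y -], [F → . x x], [T → - . F] }  — shift
  I2: { [T → ; .] }  — reduce
  I3: { [T' → T .] }  — accept
  I4: { [T → x .] }  — reduce
  I5: { [F → ; . y -] }  — shift
  I6: { [T → - F .] }  — reduce
  I7: { [F → x . x] }  — shift
  I8: { [F → x x .] }  — reduce
  I9: { [F → ; y . -] }  — shift
  I10: { [F → ; y - .] }  — reduce

Every state is either a pure shift/goto state or contains exactly one complete item and nothing to shift — no conflicts. The grammar is LR(0).

Answer: Yes, the grammar is LR(0)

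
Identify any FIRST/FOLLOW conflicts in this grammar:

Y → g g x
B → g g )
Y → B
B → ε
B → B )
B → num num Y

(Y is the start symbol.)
Yes. B → B ')' with FOLLOW(B) on { ')' }

A FIRST/FOLLOW conflict occurs when a non-terminal N has a nullable alternative N → β (β ⇒* ε) and another alternative N → α with FIRST(α) ∩ FOLLOW(N) ≠ ∅: on such a lookahead the parser cannot decide between expanding α and letting N vanish via β.

Nullable non-terminals: B, Y.
FIRST sets used below: FIRST(B) = { ')', 'g', 'num', ε }

B: nullable alternative(s) B → ε; FOLLOW(B) = { $, ')' }
  B → g g ): FIRST \ {ε} = { 'g' } — disjoint from FOLLOW(B)
  B → ε: FIRST \ {ε} = { } — this is the only nullable alternative, skip
  B → B ): FIRST \ {ε} = { ')', 'g', 'num' } — overlaps FOLLOW(B) on { ')' }: CONFLICT
  B → num num Y: FIRST \ {ε} = { 'num' } — disjoint from FOLLOW(B)

Y: nullable alternative(s) Y → B; FOLLOW(Y) = { $, ')' }
  Y → g g x: FIRST \ {ε} = { 'g' } — disjoint from FOLLOW(Y)
  Y → B: FIRST \ {ε} = { ')', 'g', 'num' } — this is the only nullable alternative, skip

So the grammar has 1 FIRST/FOLLOW conflict (marked CONFLICT above).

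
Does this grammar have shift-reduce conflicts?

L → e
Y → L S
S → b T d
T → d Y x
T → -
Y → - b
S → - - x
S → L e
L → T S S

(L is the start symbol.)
A shift-reduce conflict occurs when an LR(0) state has both:
  - a complete (reduce) item [A → α .] (dot at the end), and
  - a shift item [B → β . c γ] (dot before a terminal).

Augment with L' → L and build the canonical LR(0) collection (I0 = CLOSURE({[L' → . L]}), then GOTO on every symbol after a dot until no new states appear). It has 22 states:
  I0: { [L → . T S S], [L → . e], [L' → . L], [T → . -], [T → . d Y x] }  — shift
  I1: { [T → - .] }  — reduce
  I2: { [L' → L .] }  — accept
  I3: { [L → . T S S], [L → . e], [L → T . S S], [S → . - - x], [S → . L e], [S → . b T d], [T → . -], [T → . d Y x] }  — shift
  I4: { [L → . T S S], [L → . e], [T → . -], [T → . d Y x], [T → d . Y x], [Y → . - b], [Y → . L S] }  — shift
  I5: { [L → e .] }  — reduce
  I6: { [T → - .], [Y → - . b] }  — shift, reduce
  I7: { [L → . T S S], [L → . e], [S → . - - x], [S → . L e], [S → . b T d], [T → . -], [T → . d Y x], [Y → L . S] }  — shift
  I8: { [T → d Y . x] }  — shift
  I9: { [T → d Y x .] }  — reduce
  I10: { [S → - . - x], [T → - .] }  — shift, reduce
  I11: { [S → L . e] }  — shift
  I12: { [Y → L S .] }  — reduce
  I13: { [S → b . T d], [T → . -], [T → . d Y x] }  — shift
  I14: { [S → b T . d] }  — shift
  I15: { [S → b T d .] }  — reduce
  I16: { [S → L e .] }  — reduce
  I17: { [S → - - . x] }  — shift
  I18: { [S → - - x .] }  — reduce
  I19: { [Y → - b .] }  — reduce
  I20: { [L → . T S S], [L → . e], [L → T S . S], [S → . - - x], [S → . L e], [S → . b T d], [T → . -], [T → . d Y x] }  — shift
  I21: { [L → T S S .] }  — reduce

I6 contains reduce item [T → - .] and shift item [Y → - . b] — shift-reduce conflict.
I10 contains reduce item [T → - .] and shift item [S → - . - x] — shift-reduce conflict.

Answer: Yes — I6: [T → - .] vs [Y → - . b]; I10: [T → - .] vs [S → - . - x]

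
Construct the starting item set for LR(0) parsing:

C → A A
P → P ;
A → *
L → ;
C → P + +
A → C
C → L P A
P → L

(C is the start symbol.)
{ [A → . *], [A → . C], [C → . A A], [C → . L P A], [C → . P + +], [C' → . C], [L → . ;], [P → . L], [P → . P ;] }

First, augment the grammar with C' → C
I₀ = CLOSURE({ [C' → . C] }):
  [C' → . C] has the dot before C: add [C → . A A], [C → . P + +], [C → . L P A]
  [C → . A A] has the dot before A: add [A → . *], [A → . C]
  [C → . P + +] has the dot before P: add [P → . P ;], [P → . L]
  [C → . L P A] has the dot before L: add [L → . ;]
No further items can be added.

I₀ = { [A → . *], [A → . C], [C → . A A], [C → . L P A], [C → . P + +], [C' → . C], [L → . ;], [P → . L], [P → . P ;] }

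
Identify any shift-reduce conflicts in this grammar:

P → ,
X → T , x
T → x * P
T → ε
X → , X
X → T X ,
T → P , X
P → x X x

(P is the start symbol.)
Augment with P' → P and build the canonical LR(0) collection (I0 = CLOSURE({[P' → . P]}), then GOTO on every symbol after a dot until no new states appear). It has 19 states:
  I0: { [P → . ,], [P → . x X x], [P' → . P] }  — shift
  I1: { [P → , .] }  — reduce
  I2: { [P' → P .] }  — accept
  I3: { [P → . ,], [P → . x X x], [P → x . X x], [T → . P , X], [T → . x * P], [T → .], [X → . , X], [X → . T , x], [X → . T X ,] }  — shift, reduce
  I4: { [P → , .], [P → . ,], [P → . x X x], [T → . P , X], [T → . x * P], [T → .], [X → , . X], [X → . , X], [X → . T , x], [X → . T X ,] }  — shift, 2 reduces
  I5: { [T → P . , X] }  — shift
  I6: { [P → . ,], [P → . x X x], [T → . P , X], [T → . x * P], [T → .], [X → . , X], [X → . T , x], [X → . T X ,], [X → T . , x], [X → T . X ,] }  — shift, reduce
  I7: { [P → x X . x] }  — shift
  I8: { [P → . ,], [P → . x X x], [P → x . X x], [T → . P , X], [T → . x * P], [T → .], [T → x . * P], [X → . , X], [X → . T , x], [X → . T X ,] }  — shift, reduce
  I9: { [P → . ,], [P → . x X x], [T → x * . P] }  — shift
  I10: { [T → x * P .] }  — reduce
  I11: { [P → x X x .] }  — reduce
  I12: { [P → , .], [P → . ,], [P → . x X x], [T → . P , X], [T → . x * P], [T → .], [X → , . X], [X → . , X], [X → . T , x], [X → . T X ,], [X → T , . x] }  — shift, 2 reduces
  I13: { [X → T X . ,] }  — shift
  I14: { [X → T X , .] }  — reduce
  I15: { [X → , X .] }  — reduce
  I16: { [P → . ,], [P → . x X x], [P → x . X x], [T → . P , X], [T → . x * P], [T → .], [T → x . * P], [X → . , X], [X → . T , x], [X → . T X ,], [X → T , x .] }  — shift, 2 reduces
  I17: { [P → . ,], [P → . x X x], [T → . P , X], [T → . x * P], [T → .], [T → P , . X], [X → . , X], [X → . T , x], [X → . T X ,] }  — shift, reduce
  I18: { [T → P , X .] }  — reduce

I3 contains reduce item [T → .] and shift items [P → . ,], [P → . x X x], [T → . x * P], [X → . , X] — shift-reduce conflict.
I4 contains reduce items [P → , .], [T → .] and shift items [P → . ,], [P → . x X x], [T → . x * P], [X → . , X] — shift-reduce conflict.
I6 contains reduce item [T → .] and shift items [P → . ,], [P → . x X x], [T → . x * P], [X → . , X], [X → T . , x] — shift-reduce conflict.
I8 contains reduce item [T → .] and shift items [P → . ,], [P → . x X x], [T → . x * P], [T → x . * P], [X → . , X] — shift-reduce conflict.
I12 contains reduce items [P → , .], [T → .] and shift items [P → . ,], [P → . x X x], [T → . x * P], [X → . , X], [X → T , . x] — shift-reduce conflict.
I16 contains reduce items [T → .], [X → T , x .] and shift items [P → . ,], [P → . x X x], [T → . x * P], [T → x . * P], [X → . , X] — shift-reduce conflict.
I17 contains reduce item [T → .] and shift items [P → . ,], [P → . x X x], [T → . x * P], [X → . , X] — shift-reduce conflict.

Answer: Yes — I3: [T → .] vs [P → . ,]; I4: [P → , .] vs [P → . ,]; I6: [T → .] vs [P → . ,]; I8: [T → .] vs [P → . ,]; I12: [P → , .] vs [P → . ,]; I16: [T → .] vs [P → . ,]; I17: [T → .] vs [P → . ,]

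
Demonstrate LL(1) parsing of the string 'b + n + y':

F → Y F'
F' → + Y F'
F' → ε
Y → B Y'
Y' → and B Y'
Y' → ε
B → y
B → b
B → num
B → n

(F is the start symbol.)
LL(1) parsing maintains a stack (initially the start symbol over $) and the input. At each step: if the stack top is a terminal, match it against the current input token; if it is a non-terminal N, replace it with the RHS of M[N, lookahead] (the unique production whose predict set contains the lookahead).

Stack is shown with the top on the left.

Stack      Input        Action
------------------------------
F $        b + n + y $  output F → Y F'
Y F' $     b + n + y $  output Y → B Y'
B Y' F' $  b + n + y $  output B → b
b Y' F' $  b + n + y $  match 'b'
Y' F' $    + n + y $    output Y' → ε
F' $       + n + y $    output F' → + Y F'
+ Y F' $   + n + y $    match '+'
Y F' $     n + y $      output Y → B Y'
B Y' F' $  n + y $      output B → n
n Y' F' $  n + y $      match 'n'
Y' F' $    + y $        output Y' → ε
F' $       + y $        output F' → + Y F'
+ Y F' $   + y $        match '+'
Y F' $     y $          output Y → B Y'
B Y' F' $  y $          output B → y
y Y' F' $  y $          match 'y'
Y' F' $    $            output Y' → ε
F' $       $            output F' → ε
$          $            accept

The string is accepted.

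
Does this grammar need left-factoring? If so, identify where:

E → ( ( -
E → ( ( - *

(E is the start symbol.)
Left-factoring is needed when two productions for the same non-terminal
share a common prefix on the right-hand side.

Productions for E:
  E → ( ( -
  E → ( ( - *

Found common prefix '( ( -' in productions for E

Answer: Yes, E has productions with common prefix '( ( -'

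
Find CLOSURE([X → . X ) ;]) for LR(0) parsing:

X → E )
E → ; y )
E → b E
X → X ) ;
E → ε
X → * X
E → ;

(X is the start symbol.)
Start with: [X → . X ) ;]
  [X → . X ) ;] has the dot before X: add [X → . E )], [X → . * X]
  [X → . E )] has the dot before E: add [E → . ; y )], [E → . b E], [E → .], [E → . ;]
No further items can be added.

CLOSURE = { [E → . ; y )], [E → . ;], [E → . b E], [E → .], [X → . * X], [X → . E )], [X → . X ) ;] }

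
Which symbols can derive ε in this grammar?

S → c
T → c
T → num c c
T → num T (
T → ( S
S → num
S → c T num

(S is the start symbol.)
None

There are no ε-productions, so no non-terminal can derive ε.
No non-terminals are nullable.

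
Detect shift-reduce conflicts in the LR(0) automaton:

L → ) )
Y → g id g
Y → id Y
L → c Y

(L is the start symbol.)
A shift-reduce conflict occurs when an LR(0) state has both:
  - a complete (reduce) item [A → α .] (dot at the end), and
  - a shift item [B → β . c γ] (dot before a terminal).

Augment with L' → L and build the canonical LR(0) collection (I0 = CLOSURE({[L' → . L]}), then GOTO on every symbol after a dot until no new states appear). It has 11 states:
  I0: { [L → . ) )], [L → . c Y], [L' → . L] }  — shift
  I1: { [L → ) . )] }  — shift
  I2: { [L' → L .] }  — accept
  I3: { [L → c . Y], [Y → . g id g], [Y → . id Y] }  — shift
  I4: { [L → c Y .] }  — reduce
  I5: { [Y → g . id g] }  — shift
  I6: { [Y → . g id g], [Y → . id Y], [Y → id . Y] }  — shift
  I7: { [Y → id Y .] }  — reduce
  I8: { [Y → g id . g] }  — shift
  I9: { [Y → g id g .] }  — reduce
  I10: { [L → ) ) .] }  — reduce

No state contains both a complete item and a shift item.

Answer: No shift-reduce conflicts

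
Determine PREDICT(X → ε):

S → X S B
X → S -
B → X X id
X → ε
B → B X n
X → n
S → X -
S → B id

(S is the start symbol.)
PREDICT(X → ε) = (FIRST(RHS) \ {ε}) ∪ (FOLLOW(X) if ε ∈ FIRST(RHS), i.e. RHS ⇒* ε)
The right-hand side is ε (FIRST(ε) = { ε }), so the predict set is FOLLOW(X) = { '-', 'id', 'n' }
PREDICT(X → ε) = { '-', 'id', 'n' }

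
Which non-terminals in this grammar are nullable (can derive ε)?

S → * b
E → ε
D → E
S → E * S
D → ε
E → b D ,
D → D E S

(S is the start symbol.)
A non-terminal is nullable if it can derive ε (the empty string): either it has an ε-production, or it has a production whose right-hand side consists entirely of nullable non-terminals.

ε-productions: E → ε, D → ε
So E, D are immediately nullable.
No further non-terminal can be added: every production for the remaining non-terminals contains a terminal or a non-nullable non-terminal.
Nullable = { 'D', 'E' }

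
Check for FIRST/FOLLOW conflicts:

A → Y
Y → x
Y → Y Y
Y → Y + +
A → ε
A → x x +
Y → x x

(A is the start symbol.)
No FIRST/FOLLOW conflicts.

Nullable non-terminals: A.
FIRST sets used below: FIRST(Y) = { 'x' }

A: nullable alternative(s) A → ε; FOLLOW(A) = { $ }
  A → Y: FIRST \ {ε} = { 'x' } — disjoint from FOLLOW(A)
  A → ε: FIRST \ {ε} = { } — this is the only nullable alternative, skip
  A → x x +: FIRST \ {ε} = { 'x' } — disjoint from FOLLOW(A)

Y has no nullable alternative, so no FIRST/FOLLOW check is needed there.

No FIRST/FOLLOW conflicts found.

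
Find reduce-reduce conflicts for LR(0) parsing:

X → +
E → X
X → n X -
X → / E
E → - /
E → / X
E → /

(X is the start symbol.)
A reduce-reduce conflict occurs when an LR(0) state has two complete items [A → α .] and [B → β .] — both call for a reduction, and with no lookahead the parser cannot choose between them.

Augment with X' → X and build the canonical LR(0) collection (I0 = CLOSURE({[X' → . X]}), then GOTO on every symbol after a dot until no new states appear). It has 13 states:
  I0: { [X → . +], [X → . / E], [X → . n X -], [X' → . X] }  — shift
  I1: { [X → + .] }  — reduce
  I2: { [E → . - /], [E → . / X], [E → . /], [E → . X], [X → . +], [X → . / E], [X → . n X -], [X → / . E] }  — shift
  I3: { [X' → X .] }  — accept
  I4: { [X → . +], [X → . / E], [X → . n X -], [X → n . X -] }  — shift
  I5: { [X → n X . -] }  — shift
  I6: { [X → n X - .] }  — reduce
  I7: { [E → - . /] }  — shift
  I8: { [E → . - /], [E → . / X], [E → . /], [E → . X], [E → / . X], [E → / .], [X → . +], [X → . / E], [X → . n X -], [X → / . E] }  — shift, reduce
  I9: { [X → / E .] }  — reduce
  I10: { [E → X .] }  — reduce
  I11: { [E → / X .], [E → X .] }  — 2 reduces
  I12: { [E → - / .] }  — reduce

I11 contains complete items [E → / X .], [E → X .] — reduce-reduce conflict.

Answer: Yes — I11: [E → / X .] vs [E → X .]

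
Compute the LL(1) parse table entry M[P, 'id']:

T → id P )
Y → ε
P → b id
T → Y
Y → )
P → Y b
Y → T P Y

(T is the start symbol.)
To find M[P, 'id'], we find productions for P where 'id' is in the predict set (PREDICT(N → α) = (FIRST(α) \ {ε}) ∪ (FOLLOW(N) if α ⇒* ε)).

Relevant sets:
  FIRST(Y) = { ')', 'b', 'id', ε }

P → b id: PREDICT = { 'b' }
P → Y b: PREDICT = { ')', 'b', 'id' }
  'id' is in predict set, so this production goes in M[P, 'id']

M[P, 'id'] = P → Y b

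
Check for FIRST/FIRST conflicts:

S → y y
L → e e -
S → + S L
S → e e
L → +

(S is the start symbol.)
Productions for S:
  S → y y: FIRST = { 'y' }
  S → + S L: FIRST = { '+' }
  S → e e: FIRST = { 'e' }
Productions for L:
  L → e e -: FIRST = { 'e' }
  L → +: FIRST = { '+' }

All alternatives of each non-terminal have pairwise disjoint FIRST sets.

Answer: No FIRST/FIRST conflicts.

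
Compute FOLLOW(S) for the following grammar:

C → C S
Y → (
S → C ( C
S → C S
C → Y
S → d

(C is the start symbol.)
{ $, '(', 'd' }

To compute FOLLOW(S), find every occurrence of S on a right-hand side N → α S β: add FIRST(β) \ {ε}, and if β is empty or nullable also add FOLLOW(N). Iterate to a fixed point.

In C → C S: S is at the end, add FOLLOW(C)
In S → C S: S is at the end; this adds FOLLOW(S) to itself — nothing new

The FOLLOW sets referred to above (computed the same way, to a fixed point):
  FOLLOW(C) = { $, '(', 'd' }

Taking the union: FOLLOW(S) = { $, '(', 'd' }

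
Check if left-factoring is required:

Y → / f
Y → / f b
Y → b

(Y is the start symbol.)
Yes, Y has productions with common prefix '/ f'

Left-factoring is needed when two productions for the same non-terminal
share a common prefix on the right-hand side.

Productions for Y:
  Y → / f
  Y → / f b
  Y → b

Found common prefix '/ f' in productions for Y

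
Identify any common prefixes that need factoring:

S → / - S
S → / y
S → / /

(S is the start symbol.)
Left-factoring is needed when two productions for the same non-terminal
share a common prefix on the right-hand side.

Productions for S:
  S → / - S
  S → / y
  S → / /

Found common prefix '/' in productions for S

Answer: Yes, S has productions with common prefix '/'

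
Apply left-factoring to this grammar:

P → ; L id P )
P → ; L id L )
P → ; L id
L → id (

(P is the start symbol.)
P → ; L id P'
P' → P )
P' → L )
P' → ε
L → id (

Left-factoring transforms A → αβ₁ | αβ₂ into A → αA' and A' → β₁ | β₂
(α is the longest common prefix among the alternatives). Repeat until
no nonterminal has two alternatives with a common prefix.

Round 1: P has alternatives sharing prefix '; L id'. Introduce P': P → ; L id P'
  Add: P' → P )
  Add: P' → L )
  Add: P' → ε

No remaining common prefixes — done.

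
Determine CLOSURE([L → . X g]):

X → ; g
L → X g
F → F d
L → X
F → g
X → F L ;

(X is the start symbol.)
{ [F → . F d], [F → . g], [L → . X g], [X → . ; g], [X → . F L ;] }

To compute CLOSURE, for each item [A → α.Bβ] where B is a non-terminal, add [B → .γ] for all productions B → γ; repeat for the newly added items until nothing changes.

Start with: [L → . X g]
  [L → . X g] has the dot before X: add [X → . ; g], [X → . F L ;]
  [X → . F L ;] has the dot before F: add [F → . F d], [F → . g]
No further items can be added.

CLOSURE = { [F → . F d], [F → . g], [L → . X g], [X → . ; g], [X → . F L ;] }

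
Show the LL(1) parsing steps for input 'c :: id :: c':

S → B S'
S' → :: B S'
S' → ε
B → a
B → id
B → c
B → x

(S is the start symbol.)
Stack is shown with the top on the left.

Stack      Input           Action
---------------------------------
S $        c :: id :: c $  output S → B S'
B S' $     c :: id :: c $  output B → c
c S' $     c :: id :: c $  match 'c'
S' $       :: id :: c $    output S' → :: B S'
:: B S' $  :: id :: c $    match '::'
B S' $     id :: c $       output B → id
id S' $    id :: c $       match 'id'
S' $       :: c $          output S' → :: B S'
:: B S' $  :: c $          match '::'
B S' $     c $             output B → c
c S' $     c $             match 'c'
S' $       $               output S' → ε
$          $               accept

The string is accepted.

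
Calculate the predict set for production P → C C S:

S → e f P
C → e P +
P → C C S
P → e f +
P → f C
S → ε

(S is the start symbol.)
PREDICT(P → C C S) = (FIRST(RHS) \ {ε}) ∪ (FOLLOW(P) if ε ∈ FIRST(RHS), i.e. RHS ⇒* ε)
FIRST(C) = { 'e' }
FIRST(C C S) = { 'e' }
ε ∉ FIRST(C C S), so FOLLOW(P) is not added.
PREDICT(P → C C S) = { 'e' }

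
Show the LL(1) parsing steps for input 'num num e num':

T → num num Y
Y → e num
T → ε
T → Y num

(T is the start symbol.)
LL(1) parsing maintains a stack (initially the start symbol over $) and the input. At each step: if the stack top is a terminal, match it against the current input token; if it is a non-terminal N, replace it with the RHS of M[N, lookahead] (the unique production whose predict set contains the lookahead).

Stack is shown with the top on the left.

Stack        Input            Action
------------------------------------
T $          num num e num $  output T → num num Y
num num Y $  num num e num $  match 'num'
num Y $      num e num $      match 'num'
Y $          e num $          output Y → e num
e num $      e num $          match 'e'
num $        num $            match 'num'
$            $                accept

The string is accepted.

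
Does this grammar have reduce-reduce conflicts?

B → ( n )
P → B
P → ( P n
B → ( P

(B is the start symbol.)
Augment with B' → B and build the canonical LR(0) collection (I0 = CLOSURE({[B' → . B]}), then GOTO on every symbol after a dot until no new states appear). It has 10 states:
  I0: { [B → . ( P], [B → . ( n )], [B' → . B] }  — shift
  I1: { [B → ( . P], [B → ( . n )], [B → . ( P], [B → . ( n )], [P → . ( P n], [P → . B] }  — shift
  I2: { [B' → B .] }  — accept
  I3: { [B → ( . P], [B → ( . n )], [B → . ( P], [B → . ( n )], [P → ( . P n], [P → . ( P n], [P → . B] }  — shift
  I4: { [P → B .] }  — reduce
  I5: { [B → ( P .] }  — reduce
  I6: { [B → ( n . )] }  — shift
  I7: { [B → ( n ) .] }  — reduce
  I8: { [B → ( P .], [P → ( P . n] }  — shift, reduce
  I9: { [P → ( P n .] }  — reduce

No state contains more than one complete item.

Answer: No reduce-reduce conflicts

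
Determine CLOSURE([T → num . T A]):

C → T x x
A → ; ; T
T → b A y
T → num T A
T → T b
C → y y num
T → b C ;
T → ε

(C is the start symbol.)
To compute CLOSURE, for each item [A → α.Bβ] where B is a non-terminal, add [B → .γ] for all productions B → γ; repeat for the newly added items until nothing changes.

Start with: [T → num . T A]
  [T → num . T A] has the dot before T: add [T → . b A y], [T → . num T A], [T → . T b], [T → . b C ;], [T → .]
No further items can be added.

CLOSURE = { [T → . T b], [T → . b A y], [T → . b C ;], [T → . num T A], [T → .], [T → num . T A] }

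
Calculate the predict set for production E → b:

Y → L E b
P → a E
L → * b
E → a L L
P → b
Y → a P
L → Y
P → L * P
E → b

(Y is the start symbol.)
PREDICT(E → b) = (FIRST(RHS) \ {ε}) ∪ (FOLLOW(E) if ε ∈ FIRST(RHS), i.e. RHS ⇒* ε)
FIRST(b) = { 'b' }
ε ∉ FIRST(b), so FOLLOW(E) is not added.
PREDICT(E → b) = { 'b' }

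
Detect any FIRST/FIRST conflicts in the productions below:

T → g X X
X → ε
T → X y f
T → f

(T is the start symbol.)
No FIRST/FIRST conflicts.

FIRST sets of the non-terminals at (or reachable through a nullable prefix from) the front of some alternative:
  FIRST(X) = { ε }

Productions for T:
  T → g X X: FIRST = { 'g' }
  T → X y f: FIRST = { 'y' }
  T → f: FIRST = { 'f' }
X has only one production, so no FIRST/FIRST conflict is possible there.

All alternatives of each non-terminal have pairwise disjoint FIRST sets.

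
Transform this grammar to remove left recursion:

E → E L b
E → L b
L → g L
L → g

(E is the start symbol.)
E is directly left-recursive. The standard transformation for
  A → A α₁ | ... | A α_m | β₁ | ... | β_n
is
  A  → β₁ A' | ... | β_n A'
  A' → α₁ A' | ... | α_m A' | ε

E → L b becomes E → L b E'
E → E L b becomes E' → L b E'
Add E' → ε

Productions for other non-terminals are unchanged:
  L → g L
  L → g

Resulting grammar:
E → L b E'
E' → L b E'
E' → ε
L → g L
L → g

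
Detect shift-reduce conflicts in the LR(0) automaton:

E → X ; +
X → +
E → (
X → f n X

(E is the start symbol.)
Augment with E' → E and build the canonical LR(0) collection (I0 = CLOSURE({[E' → . E]}), then GOTO on every symbol after a dot until no new states appear). It has 10 states:
  I0: { [E → . (], [E → . X ; +], [E' → . E], [X → . +], [X → . f n X] }  — shift
  I1: { [E → ( .] }  — reduce
  I2: { [X → + .] }  — reduce
  I3: { [E' → E .] }  — accept
  I4: { [E → X . ; +] }  — shift
  I5: { [X → f . n X] }  — shift
  I6: { [X → . +], [X → . f n X], [X → f n . X] }  — shift
  I7: { [X → f n X .] }  — reduce
  I8: { [E → X ; . +] }  — shift
  I9: { [E → X ; + .] }  — reduce

No state contains both a complete item and a shift item.

Answer: No shift-reduce conflicts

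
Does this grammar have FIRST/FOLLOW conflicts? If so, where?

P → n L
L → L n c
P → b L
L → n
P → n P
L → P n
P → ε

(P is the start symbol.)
Yes. P → n L with FOLLOW(P) on { 'n' }; P → n P with FOLLOW(P) on { 'n' }

A FIRST/FOLLOW conflict occurs when a non-terminal N has a nullable alternative N → β (β ⇒* ε) and another alternative N → α with FIRST(α) ∩ FOLLOW(N) ≠ ∅: on such a lookahead the parser cannot decide between expanding α and letting N vanish via β.

Nullable non-terminals: P.

P: nullable alternative(s) P → ε; FOLLOW(P) = { $, 'n' }
  P → n L: FIRST \ {ε} = { 'n' } — overlaps FOLLOW(P) on { 'n' }: CONFLICT
  P → b L: FIRST \ {ε} = { 'b' } — disjoint from FOLLOW(P)
  P → n P: FIRST \ {ε} = { 'n' } — overlaps FOLLOW(P) on { 'n' }: CONFLICT
  P → ε: FIRST \ {ε} = { } — this is the only nullable alternative, skip

L has no nullable alternative, so no FIRST/FOLLOW check is needed there.

So the grammar has 2 FIRST/FOLLOW conflicts (marked CONFLICT above).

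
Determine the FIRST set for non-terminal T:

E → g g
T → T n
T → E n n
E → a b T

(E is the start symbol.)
{ 'a', 'g' }

FIRST sets of the other non-terminals involved (by the same procedure, iterated to a fixed point):
  FIRST(E) = { 'a', 'g' }

From T → T n:
  - T is the symbol being defined: contributes nothing new
    T is not nullable, so stop
From T → E n n:
  - E is a non-terminal: add FIRST(E) \ {ε} = { 'a', 'g' }
    E is not nullable, so stop

Collecting: FIRST(T) = { 'a', 'g' }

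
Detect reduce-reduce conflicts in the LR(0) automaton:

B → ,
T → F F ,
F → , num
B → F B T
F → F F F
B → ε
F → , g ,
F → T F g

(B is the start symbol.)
A reduce-reduce conflict occurs when an LR(0) state has two complete items [A → α .] and [B → β .] — both call for a reduction, and with no lookahead the parser cannot choose between them.

Augment with B' → B and build the canonical LR(0) collection (I0 = CLOSURE({[B' → . B]}), then GOTO on every symbol after a dot until no new states appear). It has 20 states:
  I0: { [B → . ,], [B → . F B T], [B → .], [B' → . B], [F → . , g ,], [F → . , num], [F → . F F F], [F → . T F g], [T → . F F ,] }  — shift, reduce
  I1: { [B → , .], [F → , . g ,], [F → , . num] }  — shift, reduce
  I2: { [B' → B .] }  — accept
  I3: { [B → . ,], [B → . F B T], [B → .], [B → F . B T], [F → . , g ,], [F → . , num], [F → . F F F], [F → . T F g], [F → F . F F], [T → . F F ,], [T → F . F ,] }  — shift, reduce
  I4: { [F → . , g ,], [F → . , num], [F → . F F F], [F → . T F g], [F → T . F g], [T → . F F ,] }  — shift
  I5: { [F → , . g ,], [F → , . num] }  — shift
  I6: { [F → . , g ,], [F → . , num], [F → . F F F], [F → . T F g], [F → F . F F], [F → T F . g], [T → . F F ,], [T → F . F ,] }  — shift
  I7: { [F → . , g ,], [F → . , num], [F → . F F F], [F → . T F g], [F → F . F F], [F → F F . F], [T → . F F ,], [T → F . F ,], [T → F F . ,] }  — shift
  I8: { [F → T F g .] }  — reduce
  I9: { [F → , . g ,], [F → , . num], [T → F F , .] }  — shift, reduce
  I10: { [F → . , g ,], [F → . , num], [F → . F F F], [F → . T F g], [F → F . F F], [F → F F . F], [F → F F F .], [T → . F F ,], [T → F . F ,], [T → F F . ,] }  — shift, reduce
  I11: { [F → , g . ,] }  — shift
  I12: { [F → , num .] }  — reduce
  I13: { [F → , g , .] }  — reduce
  I14: { [B → F B . T], [F → . , g ,], [F → . , num], [F → . F F F], [F → . T F g], [T → . F F ,] }  — shift
  I15: { [B → . ,], [B → . F B T], [B → .], [B → F . B T], [F → . , g ,], [F → . , num], [F → . F F F], [F → . T F g], [F → F . F F], [F → F F . F], [T → . F F ,], [T → F . F ,], [T → F F . ,] }  — shift, reduce
  I16: { [B → , .], [F → , . g ,], [F → , . num], [T → F F , .] }  — shift, 2 reduces
  I17: { [B → . ,], [B → . F B T], [B → .], [B → F . B T], [F → . , g ,], [F → . , num], [F → . F F F], [F → . T F g], [F → F . F F], [F → F F . F], [F → F F F .], [T → . F F ,], [T → F . F ,], [T → F F . ,] }  — shift, 2 reduces
  I18: { [F → . , g ,], [F → . , num], [F → . F F F], [F → . T F g], [F → F . F F], [T → . F F ,], [T → F . F ,] }  — shift
  I19: { [B → F B T .], [F → . , g ,], [F → . , num], [F → . F F F], [F → . T F g], [F → T . F g], [T → . F F ,] }  — shift, reduce

I16 contains complete items [B → , .], [T → F F , .] — reduce-reduce conflict.
I17 contains complete items [B → .], [F → F F F .] — reduce-reduce conflict.

Answer: Yes — I16: [B → , .] vs [T → F F , .]; I17: [B → .] vs [F → F F F .]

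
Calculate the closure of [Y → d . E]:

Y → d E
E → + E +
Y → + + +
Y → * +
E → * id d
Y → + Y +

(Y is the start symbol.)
Start with: [Y → d . E]
  [Y → d . E] has the dot before E: add [E → . + E +], [E → . * id d]
No further items can be added.

CLOSURE = { [E → . * id d], [E → . + E +], [Y → d . E] }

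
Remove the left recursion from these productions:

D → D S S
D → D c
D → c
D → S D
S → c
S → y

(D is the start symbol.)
D → c D'
D → S D D'
D' → S S D'
D' → c D'
D' → ε
S → c
S → y

D is directly left-recursive. The standard transformation for
  A → A α₁ | ... | A α_m | β₁ | ... | β_n
is
  A  → β₁ A' | ... | β_n A'
  A' → α₁ A' | ... | α_m A' | ε

D → c becomes D → c D'
D → S D becomes D → S D D'
D → D S S becomes D' → S S D'
D → D c becomes D' → c D'
Add D' → ε

Productions for other non-terminals are unchanged:
  S → c
  S → y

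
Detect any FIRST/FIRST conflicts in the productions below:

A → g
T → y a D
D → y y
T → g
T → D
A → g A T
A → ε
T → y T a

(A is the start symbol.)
Yes. A → g / A → g A T on { 'g' }; T → y a D / T → D on { 'y' }; T → y a D / T → y T a on { 'y' }; T → D / T → y T a on { 'y' }

A FIRST/FIRST conflict occurs when two productions N → α and N → β for the same non-terminal have FIRST(α) ∩ FIRST(β) ≠ ∅ (with ε ∈ FIRST of a nullable right-hand side, so two nullable alternatives also conflict).

FIRST sets of the non-terminals at (or reachable through a nullable prefix from) the front of some alternative:
  FIRST(D) = { 'y' }

Productions for A:
  A → g: FIRST = { 'g' }
  A → g A T: FIRST = { 'g' }
  A → ε: FIRST = { ε }
Productions for T:
  T → y a D: FIRST = { 'y' }
  T → g: FIRST = { 'g' }
  T → D: FIRST = { 'y' }
  T → y T a: FIRST = { 'y' }
D has only one production, so no FIRST/FIRST conflict is possible there.

Conflict for A: A → g and A → g A T
  Overlap: { 'g' }
Conflict for T: T → y a D and T → D
  Overlap: { 'y' }
Conflict for T: T → y a D and T → y T a
  Overlap: { 'y' }
Conflict for T: T → D and T → y T a
  Overlap: { 'y' }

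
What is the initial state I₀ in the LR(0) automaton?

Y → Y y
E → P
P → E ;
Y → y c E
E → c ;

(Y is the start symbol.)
{ [Y → . Y y], [Y → . y c E], [Y' → . Y] }

First, augment the grammar with Y' → Y
I₀ = CLOSURE({ [Y' → . Y] }):
  [Y' → . Y] has the dot before Y: add [Y → . Y y], [Y → . y c E]
No further items can be added.

I₀ = { [Y → . Y y], [Y → . y c E], [Y' → . Y] }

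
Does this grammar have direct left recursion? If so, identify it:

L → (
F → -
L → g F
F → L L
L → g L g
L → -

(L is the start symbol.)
No direct left recursion

Direct left recursion occurs when N → N α for some non-terminal N (the right-hand side begins with the left-hand side itself).

L → (: starts with '('
F → -: starts with '-'
L → g F: starts with g
F → L L: starts with L
L → g L g: starts with g
L → -: starts with '-'

No direct left recursion found.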